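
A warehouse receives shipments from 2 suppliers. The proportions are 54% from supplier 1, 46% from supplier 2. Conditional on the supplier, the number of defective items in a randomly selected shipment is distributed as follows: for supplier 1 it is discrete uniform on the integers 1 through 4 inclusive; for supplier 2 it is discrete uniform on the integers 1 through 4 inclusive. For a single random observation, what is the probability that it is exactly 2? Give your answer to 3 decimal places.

Conditional on each supplier, P(X = 2): 1: 0.25; 2: 0.25.
By total probability, P(X = 2) = 0.54·0.25 + 0.46·0.25 = 0.25.

0.250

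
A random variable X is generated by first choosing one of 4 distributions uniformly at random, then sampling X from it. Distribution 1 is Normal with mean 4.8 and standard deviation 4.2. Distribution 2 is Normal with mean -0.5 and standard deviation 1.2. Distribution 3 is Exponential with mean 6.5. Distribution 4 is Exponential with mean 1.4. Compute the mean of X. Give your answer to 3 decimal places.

3.050

Component means — 1: 4.8; 2: -0.5; 3: 6.5; 4: 1.4.
E[X] = 0.25·4.8 + 0.25·-0.5 + 0.25·6.5 + 0.25·1.4 = 3.05.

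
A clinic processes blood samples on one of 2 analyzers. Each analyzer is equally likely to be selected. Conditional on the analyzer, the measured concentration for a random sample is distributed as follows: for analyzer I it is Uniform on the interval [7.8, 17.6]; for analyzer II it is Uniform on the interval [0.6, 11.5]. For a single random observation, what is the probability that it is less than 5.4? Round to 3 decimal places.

0.220

Conditional on each analyzer, P(X < 5.4): I: 0; II: 0.440367.
By total probability, P(X < 5.4) = 0.5·0 + 0.5·0.440367 = 0.220183.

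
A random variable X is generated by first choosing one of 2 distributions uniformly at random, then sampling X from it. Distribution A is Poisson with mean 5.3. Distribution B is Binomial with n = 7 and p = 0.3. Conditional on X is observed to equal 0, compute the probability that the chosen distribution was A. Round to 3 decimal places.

0.057

Likelihoods P(X=0 | ·): A: 0.00499159; B: 0.0823543.
Posterior ∝ prior × likelihood. Numerator for A: 0.5·0.00499159 = 0.0024958.
Normalizing constant: 0.5·0.00499159 + 0.5·0.0823543 = 0.0436729.
P(A | observation) = 0.0024958 / 0.0436729 = 0.0571474.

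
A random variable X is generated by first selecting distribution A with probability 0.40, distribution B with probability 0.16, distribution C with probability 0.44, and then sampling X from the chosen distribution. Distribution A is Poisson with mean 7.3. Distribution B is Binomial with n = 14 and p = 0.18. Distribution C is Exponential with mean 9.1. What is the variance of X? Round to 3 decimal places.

Per component, A: μ=7.3, E[X²]=60.59; B: μ=2.52, E[X²]=8.4168; C: μ=9.1, E[X²]=165.62.
E[X] = 0.4·7.3 + 0.16·2.52 + 0.44·9.1 = 7.3272.
E[X²] = 0.4·60.59 + 0.16·8.4168 + 0.44·165.62 = 98.4555.
Var(X) = E[X²] − (E[X])² = 98.4555 − 53.6879 = 44.7676.

44.768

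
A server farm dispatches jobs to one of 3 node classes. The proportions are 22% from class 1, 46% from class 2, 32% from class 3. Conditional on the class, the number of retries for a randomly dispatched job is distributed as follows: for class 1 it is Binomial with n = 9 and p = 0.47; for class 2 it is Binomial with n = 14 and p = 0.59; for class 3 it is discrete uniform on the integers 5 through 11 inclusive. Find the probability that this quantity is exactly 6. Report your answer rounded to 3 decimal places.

0.122

Conditional on each class, P(X = 6): 1: 0.134801; 2: 0.101144; 3: 0.142857.
By total probability, P(X = 6) = 0.22·0.134801 + 0.46·0.101144 + 0.32·0.142857 = 0.121897.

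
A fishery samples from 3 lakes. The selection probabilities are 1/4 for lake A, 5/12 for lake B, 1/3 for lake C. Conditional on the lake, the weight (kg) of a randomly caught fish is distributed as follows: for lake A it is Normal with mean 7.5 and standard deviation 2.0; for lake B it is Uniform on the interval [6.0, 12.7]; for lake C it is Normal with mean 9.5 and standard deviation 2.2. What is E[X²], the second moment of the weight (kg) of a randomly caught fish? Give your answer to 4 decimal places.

84.7439

For each component E[X²] = Var + (mean)², giving A: 60.25; B: 91.1633; C: 95.09.
Overall E[X²] = 0.25·60.25 + 0.416667·91.1633 + 0.333333·95.09 = 84.7439.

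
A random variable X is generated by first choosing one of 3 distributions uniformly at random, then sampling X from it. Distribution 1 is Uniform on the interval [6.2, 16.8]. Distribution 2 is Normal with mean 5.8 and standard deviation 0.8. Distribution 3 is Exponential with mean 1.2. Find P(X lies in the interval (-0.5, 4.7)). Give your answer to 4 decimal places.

Conditional on each component, P(-0.5 < X < 4.7): 1: 0; 2: 0.0845657; 3: 0.980093.
By total probability, P(-0.5 < X < 4.7) = 0.333333·0 + 0.333333·0.0845657 + 0.333333·0.980093 = 0.354886.

0.3549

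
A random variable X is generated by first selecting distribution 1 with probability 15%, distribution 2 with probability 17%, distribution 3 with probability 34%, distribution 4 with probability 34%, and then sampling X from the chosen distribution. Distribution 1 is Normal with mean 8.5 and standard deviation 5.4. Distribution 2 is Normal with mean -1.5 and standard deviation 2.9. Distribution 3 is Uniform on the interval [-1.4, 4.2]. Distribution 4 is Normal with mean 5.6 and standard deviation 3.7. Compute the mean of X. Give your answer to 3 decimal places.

3.400

Component means — 1: 8.5; 2: -1.5; 3: 1.4; 4: 5.6.
E[X] = 0.15·8.5 + 0.17·-1.5 + 0.34·1.4 + 0.34·5.6 = 3.4.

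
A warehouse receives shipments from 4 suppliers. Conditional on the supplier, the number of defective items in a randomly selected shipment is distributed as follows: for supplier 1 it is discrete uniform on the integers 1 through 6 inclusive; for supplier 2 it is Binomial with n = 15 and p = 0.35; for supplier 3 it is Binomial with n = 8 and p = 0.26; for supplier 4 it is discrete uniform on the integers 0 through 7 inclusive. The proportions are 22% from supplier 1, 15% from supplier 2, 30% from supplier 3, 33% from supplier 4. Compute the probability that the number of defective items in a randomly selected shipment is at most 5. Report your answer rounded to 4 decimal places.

Conditional on each supplier, P(X ≤ 5): 1: 0.833333; 2: 0.564282; 3: 0.994767; 4: 0.75.
By total probability, P(X ≤ 5) = 0.22·0.833333 + 0.15·0.564282 + 0.3·0.994767 + 0.33·0.75 = 0.813906.

0.8139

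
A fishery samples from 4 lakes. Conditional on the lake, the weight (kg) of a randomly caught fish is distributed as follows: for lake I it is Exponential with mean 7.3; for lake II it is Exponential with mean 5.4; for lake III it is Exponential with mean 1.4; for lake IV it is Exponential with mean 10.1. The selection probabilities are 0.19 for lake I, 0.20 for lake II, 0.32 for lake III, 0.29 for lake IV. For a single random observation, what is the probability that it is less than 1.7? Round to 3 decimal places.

0.363

Conditional on each lake, P(X < 1.7): I: 0.207749; II: 0.270076; III: 0.703078; IV: 0.154914.
By total probability, P(X < 1.7) = 0.19·0.207749 + 0.2·0.270076 + 0.32·0.703078 + 0.29·0.154914 = 0.363397.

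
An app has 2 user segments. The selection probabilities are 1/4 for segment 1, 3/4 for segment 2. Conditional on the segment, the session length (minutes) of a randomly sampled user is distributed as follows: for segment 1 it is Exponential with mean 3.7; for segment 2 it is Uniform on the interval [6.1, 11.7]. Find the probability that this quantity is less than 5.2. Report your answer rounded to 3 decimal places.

Conditional on each segment, P(X < 5.2): 1: 0.754732; 2: 0.
By total probability, P(X < 5.2) = 0.25·0.754732 + 0.75·0 = 0.188683.

0.189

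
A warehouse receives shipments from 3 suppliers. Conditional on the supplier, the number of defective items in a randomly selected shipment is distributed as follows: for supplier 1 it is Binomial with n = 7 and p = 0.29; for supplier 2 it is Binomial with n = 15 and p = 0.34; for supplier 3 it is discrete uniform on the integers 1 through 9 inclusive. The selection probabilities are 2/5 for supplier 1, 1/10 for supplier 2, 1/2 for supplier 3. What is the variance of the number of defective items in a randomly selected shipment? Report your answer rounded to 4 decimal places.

Per component, 1: μ=2.03, E[X²]=5.5622; 2: μ=5.1, E[X²]=29.376; 3: μ=5, E[X²]=31.6667.
E[X] = 0.4·2.03 + 0.1·5.1 + 0.5·5 = 3.822.
E[X²] = 0.4·5.5622 + 0.1·29.376 + 0.5·31.6667 = 20.9958.
Var(X) = E[X²] − (E[X])² = 20.9958 − 14.6077 = 6.38813.

6.3881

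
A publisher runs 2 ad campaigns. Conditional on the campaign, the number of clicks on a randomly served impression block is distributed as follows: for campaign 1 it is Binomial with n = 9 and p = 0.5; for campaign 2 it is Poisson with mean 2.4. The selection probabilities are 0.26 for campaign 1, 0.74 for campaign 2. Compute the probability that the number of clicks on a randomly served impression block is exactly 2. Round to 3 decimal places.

0.212

Conditional on each campaign, P(X = 2): 1: 0.0703125; 2: 0.261268.
By total probability, P(X = 2) = 0.26·0.0703125 + 0.74·0.261268 = 0.211619.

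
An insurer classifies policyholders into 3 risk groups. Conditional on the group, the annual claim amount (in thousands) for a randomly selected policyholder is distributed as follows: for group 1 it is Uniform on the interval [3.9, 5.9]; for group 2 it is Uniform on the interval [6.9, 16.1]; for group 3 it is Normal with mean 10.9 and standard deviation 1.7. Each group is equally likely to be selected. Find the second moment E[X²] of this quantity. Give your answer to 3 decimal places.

95.116

For each component E[X²] = Var + (mean)², giving 1: 24.3433; 2: 139.303; 3: 121.7.
Overall E[X²] = 0.333333·24.3433 + 0.333333·139.303 + 0.333333·121.7 = 95.1156.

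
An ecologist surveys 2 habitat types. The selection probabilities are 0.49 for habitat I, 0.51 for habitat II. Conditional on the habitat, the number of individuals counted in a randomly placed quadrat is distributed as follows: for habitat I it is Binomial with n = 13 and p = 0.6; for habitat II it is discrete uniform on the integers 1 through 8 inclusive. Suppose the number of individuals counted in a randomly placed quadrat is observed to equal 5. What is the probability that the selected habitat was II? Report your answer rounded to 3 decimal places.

0.665

Likelihoods P(X=5 | ·): I: 0.0655865; II: 0.125.
Posterior ∝ prior × likelihood. Numerator for II: 0.51·0.125 = 0.06375.
Normalizing constant: 0.49·0.0655865 + 0.51·0.125 = 0.0958874.
P(II | observation) = 0.06375 / 0.0958874 = 0.664842.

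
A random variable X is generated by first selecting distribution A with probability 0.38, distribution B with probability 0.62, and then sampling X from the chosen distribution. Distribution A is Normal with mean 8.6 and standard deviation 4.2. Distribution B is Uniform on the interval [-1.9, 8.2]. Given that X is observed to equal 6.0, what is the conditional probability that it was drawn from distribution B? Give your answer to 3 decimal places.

Likelihoods f(6.0 | ·): A: 0.0784234; B: 0.0990099.
Posterior ∝ prior × likelihood. Numerator for B: 0.62·0.0990099 = 0.0613861.
Normalizing constant: 0.38·0.0784234 + 0.62·0.0990099 = 0.091187.
P(B | observation) = 0.0613861 / 0.091187 = 0.673189.

0.673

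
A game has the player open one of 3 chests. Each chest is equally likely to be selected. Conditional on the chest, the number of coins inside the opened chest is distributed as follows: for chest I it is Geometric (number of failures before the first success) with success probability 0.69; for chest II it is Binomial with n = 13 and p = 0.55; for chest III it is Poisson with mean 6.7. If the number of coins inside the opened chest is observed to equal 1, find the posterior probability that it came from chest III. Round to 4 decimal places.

0.0370

Likelihoods P(X=1 | ·): I: 0.2139; II: 0.000493011; III: 0.00824711.
Posterior ∝ prior × likelihood. Numerator for III: 0.333333·0.00824711 = 0.00274904.
Normalizing constant: 0.333333·0.2139 + 0.333333·0.000493011 + 0.333333·0.00824711 = 0.0742134.
P(III | observation) = 0.00274904 / 0.0742134 = 0.0370423.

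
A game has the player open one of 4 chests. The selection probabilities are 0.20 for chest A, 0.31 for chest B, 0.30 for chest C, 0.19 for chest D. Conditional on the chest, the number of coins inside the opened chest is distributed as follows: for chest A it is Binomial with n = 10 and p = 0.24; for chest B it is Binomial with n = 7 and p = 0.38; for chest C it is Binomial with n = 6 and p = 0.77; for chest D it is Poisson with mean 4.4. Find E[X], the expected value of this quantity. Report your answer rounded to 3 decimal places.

Component means — A: 2.4; B: 2.66; C: 4.62; D: 4.4.
E[X] = 0.2·2.4 + 0.31·2.66 + 0.3·4.62 + 0.19·4.4 = 3.5266.

3.527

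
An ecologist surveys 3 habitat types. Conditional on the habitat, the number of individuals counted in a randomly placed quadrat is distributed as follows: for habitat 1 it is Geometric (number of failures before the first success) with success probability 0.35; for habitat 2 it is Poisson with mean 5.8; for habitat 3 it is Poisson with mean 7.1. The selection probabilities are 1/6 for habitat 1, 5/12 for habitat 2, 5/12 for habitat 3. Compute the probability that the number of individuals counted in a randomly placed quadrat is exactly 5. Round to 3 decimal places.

0.127

Conditional on each habitat, P(X = 5): 1: 0.0406102; 2: 0.165596; 3: 0.124057.
By total probability, P(X = 5) = 0.166667·0.0406102 + 0.416667·0.165596 + 0.416667·0.124057 = 0.127457.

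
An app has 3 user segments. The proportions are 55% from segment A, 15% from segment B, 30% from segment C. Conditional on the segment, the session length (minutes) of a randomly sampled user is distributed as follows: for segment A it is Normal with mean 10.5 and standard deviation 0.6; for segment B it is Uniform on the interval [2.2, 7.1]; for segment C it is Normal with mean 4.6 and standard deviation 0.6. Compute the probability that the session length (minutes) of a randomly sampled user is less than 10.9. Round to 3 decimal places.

Conditional on each segment, P(X < 10.9): A: 0.747507; B: 1; C: 1.
By total probability, P(X < 10.9) = 0.55·0.747507 + 0.15·1 + 0.3·1 = 0.861129.

0.861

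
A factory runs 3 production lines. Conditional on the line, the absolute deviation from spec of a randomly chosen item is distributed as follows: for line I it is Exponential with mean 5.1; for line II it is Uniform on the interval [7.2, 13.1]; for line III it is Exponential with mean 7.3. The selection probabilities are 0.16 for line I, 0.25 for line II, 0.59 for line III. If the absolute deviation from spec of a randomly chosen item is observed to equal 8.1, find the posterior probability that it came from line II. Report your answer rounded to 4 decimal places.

Likelihoods f(8.1 | ·): I: 0.040056; II: 0.169492; III: 0.0451636.
Posterior ∝ prior × likelihood. Numerator for II: 0.25·0.169492 = 0.0423729.
Normalizing constant: 0.16·0.040056 + 0.25·0.169492 + 0.59·0.0451636 = 0.0754284.
P(II | observation) = 0.0423729 / 0.0754284 = 0.561763.

0.5618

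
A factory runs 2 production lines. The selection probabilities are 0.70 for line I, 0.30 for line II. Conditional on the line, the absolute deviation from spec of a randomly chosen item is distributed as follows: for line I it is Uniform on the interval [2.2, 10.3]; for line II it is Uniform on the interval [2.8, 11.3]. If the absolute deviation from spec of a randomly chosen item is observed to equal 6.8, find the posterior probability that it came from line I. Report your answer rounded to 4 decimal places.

0.7100

Likelihoods f(6.8 | ·): I: 0.123457; II: 0.117647.
Posterior ∝ prior × likelihood. Numerator for I: 0.7·0.123457 = 0.0864198.
Normalizing constant: 0.7·0.123457 + 0.3·0.117647 = 0.121714.
P(I | observation) = 0.0864198 / 0.121714 = 0.710024.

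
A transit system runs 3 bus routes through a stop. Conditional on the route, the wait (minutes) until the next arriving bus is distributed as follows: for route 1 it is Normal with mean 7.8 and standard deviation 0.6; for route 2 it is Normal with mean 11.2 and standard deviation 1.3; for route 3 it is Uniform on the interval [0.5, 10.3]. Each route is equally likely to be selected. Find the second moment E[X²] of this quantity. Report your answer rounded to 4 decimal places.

For each component E[X²] = Var + (mean)², giving 1: 61.2; 2: 127.13; 3: 37.1633.
Overall E[X²] = 0.333333·61.2 + 0.333333·127.13 + 0.333333·37.1633 = 75.1644.

75.1644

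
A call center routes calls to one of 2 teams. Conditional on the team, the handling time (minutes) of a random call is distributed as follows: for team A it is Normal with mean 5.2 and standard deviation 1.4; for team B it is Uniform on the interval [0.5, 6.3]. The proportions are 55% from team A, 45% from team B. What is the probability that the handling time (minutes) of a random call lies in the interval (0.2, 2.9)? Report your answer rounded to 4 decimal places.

0.2137

Conditional on each team, P(0.2 < X < 2.9): A: 0.0500287; B: 0.413793.
By total probability, P(0.2 < X < 2.9) = 0.55·0.0500287 + 0.45·0.413793 = 0.213723.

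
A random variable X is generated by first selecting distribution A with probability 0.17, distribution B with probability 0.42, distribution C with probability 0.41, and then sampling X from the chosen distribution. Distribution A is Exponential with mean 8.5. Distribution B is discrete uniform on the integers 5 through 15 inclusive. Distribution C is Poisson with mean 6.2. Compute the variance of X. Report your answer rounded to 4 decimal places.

22.0404

Per component, A: μ=8.5, E[X²]=144.5; B: μ=10, E[X²]=110; C: μ=6.2, E[X²]=44.64.
E[X] = 0.17·8.5 + 0.42·10 + 0.41·6.2 = 8.187.
E[X²] = 0.17·144.5 + 0.42·110 + 0.41·44.64 = 89.0674.
Var(X) = E[X²] − (E[X])² = 89.0674 − 67.027 = 22.0404.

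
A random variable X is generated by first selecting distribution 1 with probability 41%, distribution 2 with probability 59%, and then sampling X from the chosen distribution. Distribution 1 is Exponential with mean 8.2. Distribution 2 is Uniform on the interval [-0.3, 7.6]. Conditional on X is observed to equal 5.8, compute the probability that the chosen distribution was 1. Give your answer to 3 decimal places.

0.248

Likelihoods f(5.8 | ·): 1: 0.0601177; 2: 0.126582.
Posterior ∝ prior × likelihood. Numerator for 1: 0.41·0.0601177 = 0.0246483.
Normalizing constant: 0.41·0.0601177 + 0.59·0.126582 = 0.0993318.
P(1 | observation) = 0.0246483 / 0.0993318 = 0.248141.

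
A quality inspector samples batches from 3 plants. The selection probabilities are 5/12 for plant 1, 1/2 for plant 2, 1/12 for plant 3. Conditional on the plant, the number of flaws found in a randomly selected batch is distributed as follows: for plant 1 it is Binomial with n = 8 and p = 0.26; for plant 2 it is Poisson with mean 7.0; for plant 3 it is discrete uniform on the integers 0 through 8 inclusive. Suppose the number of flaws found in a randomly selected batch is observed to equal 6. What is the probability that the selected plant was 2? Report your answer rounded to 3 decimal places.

0.869

Likelihoods P(X=6 | ·): 1: 0.00473654; 2: 0.149003; 3: 0.111111.
Posterior ∝ prior × likelihood. Numerator for 2: 0.5·0.149003 = 0.0745014.
Normalizing constant: 0.416667·0.00473654 + 0.5·0.149003 + 0.0833333·0.111111 = 0.0857342.
P(2 | observation) = 0.0745014 / 0.0857342 = 0.868981.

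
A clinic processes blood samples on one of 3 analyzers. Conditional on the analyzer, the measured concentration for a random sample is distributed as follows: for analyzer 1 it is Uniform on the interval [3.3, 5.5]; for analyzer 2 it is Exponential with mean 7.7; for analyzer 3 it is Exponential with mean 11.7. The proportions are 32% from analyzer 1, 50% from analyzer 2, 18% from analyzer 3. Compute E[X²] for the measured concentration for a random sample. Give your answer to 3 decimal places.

114.895

For each component E[X²] = Var + (mean)², giving 1: 19.7633; 2: 118.58; 3: 273.78.
Overall E[X²] = 0.32·19.7633 + 0.5·118.58 + 0.18·273.78 = 114.895.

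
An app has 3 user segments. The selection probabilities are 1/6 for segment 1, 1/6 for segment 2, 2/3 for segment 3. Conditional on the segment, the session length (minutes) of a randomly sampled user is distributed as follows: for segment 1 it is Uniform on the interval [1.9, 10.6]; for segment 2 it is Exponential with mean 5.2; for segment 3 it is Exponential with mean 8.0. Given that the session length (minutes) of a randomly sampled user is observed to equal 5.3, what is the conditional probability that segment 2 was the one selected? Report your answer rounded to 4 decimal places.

Likelihoods f(5.3 | ·): 1: 0.114943; 2: 0.0693985; 3: 0.0644451.
Posterior ∝ prior × likelihood. Numerator for 2: 0.166667·0.0693985 = 0.0115664.
Normalizing constant: 0.166667·0.114943 + 0.166667·0.0693985 + 0.666667·0.0644451 = 0.0736869.
P(2 | observation) = 0.0115664 / 0.0736869 = 0.156967.

0.1570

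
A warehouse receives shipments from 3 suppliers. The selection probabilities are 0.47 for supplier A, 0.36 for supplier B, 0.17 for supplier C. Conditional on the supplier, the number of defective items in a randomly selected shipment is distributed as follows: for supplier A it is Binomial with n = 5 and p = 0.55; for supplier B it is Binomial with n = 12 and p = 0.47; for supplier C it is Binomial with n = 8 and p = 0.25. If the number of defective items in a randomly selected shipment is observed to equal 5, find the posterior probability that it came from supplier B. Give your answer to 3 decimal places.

Likelihoods P(X=5 | ·): A: 0.0503284; B: 0.213376; C: 0.0230713.
Posterior ∝ prior × likelihood. Numerator for B: 0.36·0.213376 = 0.0768154.
Normalizing constant: 0.47·0.0503284 + 0.36·0.213376 + 0.17·0.0230713 = 0.104392.
P(B | observation) = 0.0768154 / 0.104392 = 0.735837.

0.736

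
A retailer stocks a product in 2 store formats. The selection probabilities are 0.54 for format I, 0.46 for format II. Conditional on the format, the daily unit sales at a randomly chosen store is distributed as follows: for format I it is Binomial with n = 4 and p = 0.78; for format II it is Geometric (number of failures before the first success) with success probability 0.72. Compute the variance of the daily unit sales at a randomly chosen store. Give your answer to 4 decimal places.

2.4719

Per component, I: μ=3.12, E[X²]=10.4208; II: μ=0.388889, E[X²]=0.691358.
E[X] = 0.54·3.12 + 0.46·0.388889 = 1.86369.
E[X²] = 0.54·10.4208 + 0.46·0.691358 = 5.94526.
Var(X) = E[X²] − (E[X])² = 5.94526 − 3.47334 = 2.47192.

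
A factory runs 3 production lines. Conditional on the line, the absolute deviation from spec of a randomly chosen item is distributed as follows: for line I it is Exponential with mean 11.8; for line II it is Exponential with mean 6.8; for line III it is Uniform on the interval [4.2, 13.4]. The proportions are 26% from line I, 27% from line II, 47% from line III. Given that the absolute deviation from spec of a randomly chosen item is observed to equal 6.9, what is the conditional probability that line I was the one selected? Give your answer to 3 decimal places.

0.158

Likelihoods f(6.9 | ·): I: 0.0472244; II: 0.0533102; III: 0.108696.
Posterior ∝ prior × likelihood. Numerator for I: 0.26·0.0472244 = 0.0122783.
Normalizing constant: 0.26·0.0472244 + 0.27·0.0533102 + 0.47·0.108696 = 0.077759.
P(I | observation) = 0.0122783 / 0.077759 = 0.157902.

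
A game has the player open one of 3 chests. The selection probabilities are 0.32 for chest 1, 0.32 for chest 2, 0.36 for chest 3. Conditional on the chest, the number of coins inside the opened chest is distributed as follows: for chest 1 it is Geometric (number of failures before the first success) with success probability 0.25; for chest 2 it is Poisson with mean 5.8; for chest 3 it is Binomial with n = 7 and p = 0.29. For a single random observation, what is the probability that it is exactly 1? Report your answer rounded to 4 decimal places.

Conditional on each chest, P(X = 1): 1: 0.1875; 2: 0.0175598; 3: 0.260044.
By total probability, P(X = 1) = 0.32·0.1875 + 0.32·0.0175598 + 0.36·0.260044 = 0.159235.

0.1592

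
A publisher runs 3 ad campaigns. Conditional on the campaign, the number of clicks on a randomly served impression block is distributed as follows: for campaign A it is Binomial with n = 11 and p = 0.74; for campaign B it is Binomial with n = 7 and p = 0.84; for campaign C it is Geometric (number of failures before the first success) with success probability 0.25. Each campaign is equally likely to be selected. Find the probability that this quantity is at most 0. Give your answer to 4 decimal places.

0.0833

Conditional on each campaign, P(X ≤ 0): A: 3.67034e-07; B: 2.68435e-06; C: 0.25.
By total probability, P(X ≤ 0) = 0.333333·3.67034e-07 + 0.333333·2.68435e-06 + 0.333333·0.25 = 0.0833344.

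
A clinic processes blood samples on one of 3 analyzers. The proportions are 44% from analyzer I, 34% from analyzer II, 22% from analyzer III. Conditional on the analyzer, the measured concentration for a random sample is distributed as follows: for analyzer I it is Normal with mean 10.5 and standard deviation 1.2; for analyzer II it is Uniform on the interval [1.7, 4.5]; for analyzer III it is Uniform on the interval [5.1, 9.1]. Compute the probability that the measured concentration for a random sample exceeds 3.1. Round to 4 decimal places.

Conditional on each analyzer, P(X > 3.1): I: 1; II: 0.5; III: 1.
By total probability, P(X > 3.1) = 0.44·1 + 0.34·0.5 + 0.22·1 = 0.83.

0.8300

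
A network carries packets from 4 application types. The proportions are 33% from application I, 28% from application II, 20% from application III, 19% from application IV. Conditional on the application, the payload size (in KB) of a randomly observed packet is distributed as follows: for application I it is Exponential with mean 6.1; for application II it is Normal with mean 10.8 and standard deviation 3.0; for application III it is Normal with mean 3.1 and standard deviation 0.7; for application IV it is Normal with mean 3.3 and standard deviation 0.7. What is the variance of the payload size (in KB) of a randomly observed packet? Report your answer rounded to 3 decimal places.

Per component, I: μ=6.1, E[X²]=74.42; II: μ=10.8, E[X²]=125.64; III: μ=3.1, E[X²]=10.1; IV: μ=3.3, E[X²]=11.38.
E[X] = 0.33·6.1 + 0.28·10.8 + 0.2·3.1 + 0.19·3.3 = 6.284.
E[X²] = 0.33·74.42 + 0.28·125.64 + 0.2·10.1 + 0.19·11.38 = 63.92.
Var(X) = E[X²] − (E[X])² = 63.92 − 39.4887 = 24.4313.

24.431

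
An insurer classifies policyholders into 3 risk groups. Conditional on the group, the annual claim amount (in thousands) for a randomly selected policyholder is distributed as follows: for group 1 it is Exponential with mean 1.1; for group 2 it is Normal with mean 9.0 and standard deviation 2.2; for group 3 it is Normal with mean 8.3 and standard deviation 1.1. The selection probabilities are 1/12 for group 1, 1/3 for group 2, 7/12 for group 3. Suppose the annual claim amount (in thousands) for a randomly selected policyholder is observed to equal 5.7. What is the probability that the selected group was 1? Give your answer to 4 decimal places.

0.0129

Likelihoods f(5.7 | ·): 1: 0.00510708; 2: 0.0588716; 3: 0.0222006.
Posterior ∝ prior × likelihood. Numerator for 1: 0.0833333·0.00510708 = 0.00042559.
Normalizing constant: 0.0833333·0.00510708 + 0.333333·0.0588716 + 0.583333·0.0222006 = 0.0329998.
P(1 | observation) = 0.00042559 / 0.0329998 = 0.0128967.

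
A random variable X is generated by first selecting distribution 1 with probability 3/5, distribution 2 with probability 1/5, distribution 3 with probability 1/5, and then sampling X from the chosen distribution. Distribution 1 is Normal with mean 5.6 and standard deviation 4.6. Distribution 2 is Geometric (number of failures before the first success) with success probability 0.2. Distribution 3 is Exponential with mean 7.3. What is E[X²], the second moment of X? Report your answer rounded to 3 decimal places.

60.028

For each component E[X²] = Var + (mean)², giving 1: 52.52; 2: 36; 3: 106.58.
Overall E[X²] = 0.6·52.52 + 0.2·36 + 0.2·106.58 = 60.028.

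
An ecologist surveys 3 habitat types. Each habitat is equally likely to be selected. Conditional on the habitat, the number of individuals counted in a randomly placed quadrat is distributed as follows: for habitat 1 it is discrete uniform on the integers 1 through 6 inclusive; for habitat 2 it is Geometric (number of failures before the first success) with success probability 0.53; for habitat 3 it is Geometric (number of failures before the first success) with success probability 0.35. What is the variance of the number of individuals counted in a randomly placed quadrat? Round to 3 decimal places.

Per component, 1: μ=3.5, E[X²]=15.1667; 2: μ=0.886792, E[X²]=2.45959; 3: μ=1.85714, E[X²]=8.7551.
E[X] = 0.333333·3.5 + 0.333333·0.886792 + 0.333333·1.85714 = 2.08131.
E[X²] = 0.333333·15.1667 + 0.333333·2.45959 + 0.333333·8.7551 = 8.79379.
Var(X) = E[X²] − (E[X])² = 8.79379 − 4.33186 = 4.46193.

4.462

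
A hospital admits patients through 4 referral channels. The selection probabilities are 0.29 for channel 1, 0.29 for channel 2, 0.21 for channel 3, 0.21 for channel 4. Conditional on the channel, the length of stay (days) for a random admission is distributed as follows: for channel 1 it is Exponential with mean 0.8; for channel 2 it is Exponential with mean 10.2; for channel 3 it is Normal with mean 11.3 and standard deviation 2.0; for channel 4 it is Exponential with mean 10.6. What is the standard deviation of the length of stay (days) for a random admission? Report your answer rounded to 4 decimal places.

8.6540

Per component, 1: μ=0.8, E[X²]=1.28; 2: μ=10.2, E[X²]=208.08; 3: μ=11.3, E[X²]=131.69; 4: μ=10.6, E[X²]=224.72.
E[X] = 0.29·0.8 + 0.29·10.2 + 0.21·11.3 + 0.21·10.6 = 7.789.
E[X²] = 0.29·1.28 + 0.29·208.08 + 0.21·131.69 + 0.21·224.72 = 135.56.
Var(X) = E[X²] − (E[X])² = 135.56 − 60.6685 = 74.892.
SD(X) = √74.892 = 8.65402.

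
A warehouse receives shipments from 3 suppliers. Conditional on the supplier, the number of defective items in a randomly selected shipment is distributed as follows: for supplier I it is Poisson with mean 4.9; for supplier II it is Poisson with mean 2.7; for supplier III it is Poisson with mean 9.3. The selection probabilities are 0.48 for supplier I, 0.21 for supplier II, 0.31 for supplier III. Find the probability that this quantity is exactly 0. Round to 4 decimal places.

0.0177

Conditional on each supplier, P(X = 0): I: 0.00744658; II: 0.0672055; III: 9.14242e-05.
By total probability, P(X = 0) = 0.48·0.00744658 + 0.21·0.0672055 + 0.31·9.14242e-05 = 0.0177159.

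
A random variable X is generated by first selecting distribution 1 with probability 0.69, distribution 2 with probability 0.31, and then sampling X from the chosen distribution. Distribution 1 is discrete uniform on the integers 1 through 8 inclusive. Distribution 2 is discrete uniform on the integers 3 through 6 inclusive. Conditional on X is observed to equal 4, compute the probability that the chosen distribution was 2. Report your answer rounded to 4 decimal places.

0.4733

Likelihoods P(X=4 | ·): 1: 0.125; 2: 0.25.
Posterior ∝ prior × likelihood. Numerator for 2: 0.31·0.25 = 0.0775.
Normalizing constant: 0.69·0.125 + 0.31·0.25 = 0.16375.
P(2 | observation) = 0.0775 / 0.16375 = 0.473282.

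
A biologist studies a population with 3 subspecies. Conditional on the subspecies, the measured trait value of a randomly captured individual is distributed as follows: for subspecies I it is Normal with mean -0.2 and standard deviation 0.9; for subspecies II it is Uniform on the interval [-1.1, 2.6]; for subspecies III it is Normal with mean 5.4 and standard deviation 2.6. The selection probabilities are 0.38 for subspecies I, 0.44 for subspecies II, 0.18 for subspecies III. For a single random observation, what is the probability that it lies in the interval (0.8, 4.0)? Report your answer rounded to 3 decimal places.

Conditional on each subspecies, P(0.8 < X < 4.0): I: 0.133259; II: 0.486486; III: 0.256702.
By total probability, P(0.8 < X < 4.0) = 0.38·0.133259 + 0.44·0.486486 + 0.18·0.256702 = 0.310899.

0.311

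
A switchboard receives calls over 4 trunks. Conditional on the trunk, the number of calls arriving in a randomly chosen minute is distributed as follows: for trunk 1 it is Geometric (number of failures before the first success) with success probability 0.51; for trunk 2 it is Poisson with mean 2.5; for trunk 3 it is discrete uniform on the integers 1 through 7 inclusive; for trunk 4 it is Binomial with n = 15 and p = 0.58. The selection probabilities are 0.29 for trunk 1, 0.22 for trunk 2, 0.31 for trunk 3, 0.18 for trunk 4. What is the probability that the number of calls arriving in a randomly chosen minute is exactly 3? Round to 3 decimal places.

0.109

Conditional on each trunk, P(X = 3): 1: 0.060001; 2: 0.213763; 3: 0.142857; 4: 0.00267477.
By total probability, P(X = 3) = 0.29·0.060001 + 0.22·0.213763 + 0.31·0.142857 + 0.18·0.00267477 = 0.109195.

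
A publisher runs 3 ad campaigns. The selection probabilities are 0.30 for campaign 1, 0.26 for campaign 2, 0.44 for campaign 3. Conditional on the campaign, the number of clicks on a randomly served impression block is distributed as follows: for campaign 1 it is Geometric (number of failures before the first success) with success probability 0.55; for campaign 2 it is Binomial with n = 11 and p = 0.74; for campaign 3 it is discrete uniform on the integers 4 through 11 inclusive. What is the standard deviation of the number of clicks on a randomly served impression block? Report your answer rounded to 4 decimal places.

3.6645

Per component, 1: μ=0.818182, E[X²]=2.15702; 2: μ=8.14, E[X²]=68.376; 3: μ=7.5, E[X²]=61.5.
E[X] = 0.3·0.818182 + 0.26·8.14 + 0.44·7.5 = 5.66185.
E[X²] = 0.3·2.15702 + 0.26·68.376 + 0.44·61.5 = 45.4849.
Var(X) = E[X²] − (E[X])² = 45.4849 − 32.0566 = 13.4283.
SD(X) = √13.4283 = 3.66446.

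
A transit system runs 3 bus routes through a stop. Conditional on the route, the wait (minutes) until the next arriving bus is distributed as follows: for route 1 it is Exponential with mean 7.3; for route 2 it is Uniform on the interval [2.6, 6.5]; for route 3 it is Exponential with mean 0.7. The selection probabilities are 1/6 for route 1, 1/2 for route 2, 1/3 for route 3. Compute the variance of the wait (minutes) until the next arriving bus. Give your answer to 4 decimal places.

Per component, 1: μ=7.3, E[X²]=106.58; 2: μ=4.55, E[X²]=21.97; 3: μ=0.7, E[X²]=0.98.
E[X] = 0.166667·7.3 + 0.5·4.55 + 0.333333·0.7 = 3.725.
E[X²] = 0.166667·106.58 + 0.5·21.97 + 0.333333·0.98 = 29.075.
Var(X) = E[X²] − (E[X])² = 29.075 − 13.8756 = 15.1994.

15.1994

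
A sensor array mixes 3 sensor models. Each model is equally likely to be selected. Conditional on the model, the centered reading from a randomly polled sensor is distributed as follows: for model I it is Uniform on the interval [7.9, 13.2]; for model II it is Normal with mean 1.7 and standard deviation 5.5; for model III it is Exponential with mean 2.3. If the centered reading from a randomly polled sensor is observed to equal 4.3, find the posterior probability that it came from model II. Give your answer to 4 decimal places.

Likelihoods f(4.3 | ·): I: 0; II: 0.0648666; III: 0.0670394.
Posterior ∝ prior × likelihood. Numerator for II: 0.333333·0.0648666 = 0.0216222.
Normalizing constant: 0.333333·0 + 0.333333·0.0648666 + 0.333333·0.0670394 = 0.0439687.
P(II | observation) = 0.0216222 / 0.0439687 = 0.491764.

0.4918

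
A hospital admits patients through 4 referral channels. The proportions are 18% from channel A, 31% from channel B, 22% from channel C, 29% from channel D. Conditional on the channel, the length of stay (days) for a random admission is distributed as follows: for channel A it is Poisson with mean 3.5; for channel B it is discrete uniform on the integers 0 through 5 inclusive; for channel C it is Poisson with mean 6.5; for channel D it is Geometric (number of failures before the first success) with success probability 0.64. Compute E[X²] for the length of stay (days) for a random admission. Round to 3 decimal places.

16.748

For each component E[X²] = Var + (mean)², giving A: 15.75; B: 9.16667; C: 48.75; D: 1.19531.
Overall E[X²] = 0.18·15.75 + 0.31·9.16667 + 0.22·48.75 + 0.29·1.19531 = 16.7483.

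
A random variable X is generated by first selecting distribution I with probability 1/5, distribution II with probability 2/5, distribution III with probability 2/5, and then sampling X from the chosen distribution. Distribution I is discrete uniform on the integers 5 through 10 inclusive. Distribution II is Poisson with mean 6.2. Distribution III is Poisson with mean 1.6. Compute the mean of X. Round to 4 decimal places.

4.6200

Component means — I: 7.5; II: 6.2; III: 1.6.
E[X] = 0.2·7.5 + 0.4·6.2 + 0.4·1.6 = 4.62.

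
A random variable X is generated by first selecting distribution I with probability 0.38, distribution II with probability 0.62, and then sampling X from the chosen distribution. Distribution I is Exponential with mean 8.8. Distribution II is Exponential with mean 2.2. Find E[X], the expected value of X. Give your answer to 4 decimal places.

Component means — I: 8.8; II: 2.2.
E[X] = 0.38·8.8 + 0.62·2.2 = 4.708.

4.7080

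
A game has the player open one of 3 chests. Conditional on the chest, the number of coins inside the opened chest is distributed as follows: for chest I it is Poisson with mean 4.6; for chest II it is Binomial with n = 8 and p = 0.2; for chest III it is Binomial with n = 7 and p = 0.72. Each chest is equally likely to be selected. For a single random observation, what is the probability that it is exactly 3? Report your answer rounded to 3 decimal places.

Conditional on each chest, P(X = 3): I: 0.163068; II: 0.146801; III: 0.0802967.
By total probability, P(X = 3) = 0.333333·0.163068 + 0.333333·0.146801 + 0.333333·0.0802967 = 0.130055.

0.130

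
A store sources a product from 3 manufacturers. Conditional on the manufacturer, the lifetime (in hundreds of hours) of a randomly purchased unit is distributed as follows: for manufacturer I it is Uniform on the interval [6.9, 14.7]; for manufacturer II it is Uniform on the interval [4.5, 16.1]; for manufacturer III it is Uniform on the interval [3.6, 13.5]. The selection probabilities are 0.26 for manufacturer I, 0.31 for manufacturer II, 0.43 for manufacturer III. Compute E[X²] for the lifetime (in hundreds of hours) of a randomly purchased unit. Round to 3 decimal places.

102.955

For each component E[X²] = Var + (mean)², giving I: 121.71; II: 117.303; III: 81.27.
Overall E[X²] = 0.26·121.71 + 0.31·117.303 + 0.43·81.27 = 102.955.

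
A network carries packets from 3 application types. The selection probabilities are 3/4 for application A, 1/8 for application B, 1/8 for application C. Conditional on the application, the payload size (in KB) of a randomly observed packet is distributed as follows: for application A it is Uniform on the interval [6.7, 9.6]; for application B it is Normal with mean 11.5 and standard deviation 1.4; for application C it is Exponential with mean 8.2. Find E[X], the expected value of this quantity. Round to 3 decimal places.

Component means — A: 8.15; B: 11.5; C: 8.2.
E[X] = 0.75·8.15 + 0.125·11.5 + 0.125·8.2 = 8.575.

8.575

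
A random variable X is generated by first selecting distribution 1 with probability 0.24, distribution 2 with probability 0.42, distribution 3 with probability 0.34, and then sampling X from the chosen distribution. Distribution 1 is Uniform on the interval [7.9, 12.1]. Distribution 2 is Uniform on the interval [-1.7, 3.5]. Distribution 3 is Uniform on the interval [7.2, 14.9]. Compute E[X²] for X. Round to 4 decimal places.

For each component E[X²] = Var + (mean)², giving 1: 101.47; 2: 3.06333; 3: 127.043.
Overall E[X²] = 0.24·101.47 + 0.42·3.06333 + 0.34·127.043 = 68.8341.

68.8341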